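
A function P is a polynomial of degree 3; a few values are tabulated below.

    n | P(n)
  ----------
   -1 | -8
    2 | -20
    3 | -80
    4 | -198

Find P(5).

-392

Write P(n) = an³ + bn² + cn + d; the 4 given values yield a linear system in the 4 coefficients.
Solving, P(n) = -3n³ - 2n² + 7n - 2.
Then P(5) = -392.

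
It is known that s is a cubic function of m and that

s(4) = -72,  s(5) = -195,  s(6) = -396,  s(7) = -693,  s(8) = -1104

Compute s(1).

9

Write s(m) = am³ + bm² + cm + d; the 5 given values yield a linear system in the 4 coefficients.
Solving, s(m) = -3m³ + 6m² + 6m.
Then s(1) = 9.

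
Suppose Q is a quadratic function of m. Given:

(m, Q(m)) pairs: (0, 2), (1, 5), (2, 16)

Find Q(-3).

41

Write Q(m) = am² + bm + c; the 3 given values yield a linear system in the 3 coefficients.
Solving, Q(m) = 4m² - m + 2.
Then Q(-3) = 41.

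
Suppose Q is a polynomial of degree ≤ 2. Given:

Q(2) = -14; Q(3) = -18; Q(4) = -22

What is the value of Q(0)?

First differences: -4, -4.
Level-1 differences are constant, so Q has degree 1.
Fitting a degree-1 polynomial gives Q(t) = -4t - 6.
Then Q(0) = -6.

-6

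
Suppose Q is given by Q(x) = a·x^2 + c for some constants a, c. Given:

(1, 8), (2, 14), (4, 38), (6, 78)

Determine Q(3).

From Q(1) = 8 and Q(2) = 14: 1a + c = 8 and 4a + c = 14.
Subtracting: 3a = 6, so a = 2; then c = 8 − 2·1 = 6.
So Q(x) = 2x² + 6, and Q(3) = 24.

24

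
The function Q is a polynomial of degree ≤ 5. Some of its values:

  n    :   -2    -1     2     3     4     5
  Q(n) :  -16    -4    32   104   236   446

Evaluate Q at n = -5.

-304

Write Q(n) = an^5 + bn^4 + cn³ + dn² + en + p; the 6 given values yield a linear system in the 6 coefficients.
Solving, the top 2 coefficients vanish, and Q(n) = 3n³ + 3n² - 4.
Then Q(-5) = -304.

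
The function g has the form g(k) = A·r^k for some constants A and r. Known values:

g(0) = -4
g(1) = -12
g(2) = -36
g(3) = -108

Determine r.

3

Consecutive ratio: -12/(-4) = 3, and -36/(-12) = 3, so r = 3.
Then A·3^0 = -4 gives A = -4, and g(k) = -4·3^k.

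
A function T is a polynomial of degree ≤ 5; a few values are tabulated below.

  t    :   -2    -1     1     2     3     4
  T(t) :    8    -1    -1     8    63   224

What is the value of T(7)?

Write T(t) = at^5 + bt^4 + ct³ + dt² + et + p; the 6 given values yield a linear system in the 6 coefficients.
Solving, the leading coefficient vanishes, and T(t) = t^4 - 2t².
Then T(7) = 2303.

2303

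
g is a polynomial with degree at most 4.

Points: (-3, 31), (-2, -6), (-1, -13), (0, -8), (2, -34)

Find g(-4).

Write g(m) = am^4 + bm³ + cm² + dm + e; the 5 given values yield a linear system in the 5 coefficients.
Solving, the leading coefficient vanishes, and g(m) = -3m³ - 3m² + 5m - 8.
Then g(-4) = 116.

116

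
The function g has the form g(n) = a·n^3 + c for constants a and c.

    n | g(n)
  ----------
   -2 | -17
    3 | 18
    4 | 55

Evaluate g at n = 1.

From g(-2) = -17 and g(3) = 18: -8a + c = -17 and 27a + c = 18.
Subtracting: 35a = 35, so a = 1; then c = -17 − 1·(-8) = -9.
So g(n) = 1n³ − 9, and g(1) = -8.

-8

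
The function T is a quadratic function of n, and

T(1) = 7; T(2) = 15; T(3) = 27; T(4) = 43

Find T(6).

Write T(n) = an² + bn + c; the 4 given values yield a linear system in the 3 coefficients.
Solving, T(n) = 2n² + 2n + 3.
Then T(6) = 87.

87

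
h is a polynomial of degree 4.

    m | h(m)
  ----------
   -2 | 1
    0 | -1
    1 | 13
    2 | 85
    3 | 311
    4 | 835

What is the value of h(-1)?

Write h(m) = am^4 + bm³ + cm² + dm + e; the 6 given values yield a linear system in the 5 coefficients.
Solving, h(m) = 2m^4 + 4m³ + 3m² + 5m - 1.
Then h(-1) = -5.

-5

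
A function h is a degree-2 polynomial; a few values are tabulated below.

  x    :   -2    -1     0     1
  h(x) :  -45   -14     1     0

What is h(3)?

-50

Write h(x) = ax² + bx + c; the 4 given values yield a linear system in the 3 coefficients.
Solving, h(x) = -8x² + 7x + 1.
Then h(3) = -50.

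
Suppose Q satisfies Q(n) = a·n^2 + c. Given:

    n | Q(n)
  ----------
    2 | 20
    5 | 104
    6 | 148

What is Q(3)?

40

From Q(2) = 20 and Q(5) = 104: 4a + c = 20 and 25a + c = 104.
Subtracting: 21a = 84, so a = 4; then c = 20 − 4·4 = 4.
So Q(n) = 4n² + 4, and Q(3) = 40.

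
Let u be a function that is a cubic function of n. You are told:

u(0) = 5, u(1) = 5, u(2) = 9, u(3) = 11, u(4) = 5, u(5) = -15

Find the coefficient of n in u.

Write u(n) = an³ + bn² + cn + d; the 6 given values yield a linear system in the 4 coefficients.
Solving, u(n) = -n³ + 5n² - 4n + 5.
The coefficient of n is -4.

-4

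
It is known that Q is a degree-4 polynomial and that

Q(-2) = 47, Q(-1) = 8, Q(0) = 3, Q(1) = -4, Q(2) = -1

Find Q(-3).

Write Q(t) = at^4 + bt³ + ct² + dt + e; the 5 given values yield a linear system in the 5 coefficients.
Solving, Q(t) = 2t^4 - 2t³ - 3t² - 4t + 3.
Then Q(-3) = 204.

204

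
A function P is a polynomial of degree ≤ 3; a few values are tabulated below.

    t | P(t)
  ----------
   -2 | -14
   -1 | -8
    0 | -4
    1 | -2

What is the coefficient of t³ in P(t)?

Write P(t) = at³ + bt² + ct + d; the 4 given values yield a linear system in the 4 coefficients.
Solving, the leading coefficient vanishes, and P(t) = -t² + 3t - 4.
The coefficient of t³ is 0.

0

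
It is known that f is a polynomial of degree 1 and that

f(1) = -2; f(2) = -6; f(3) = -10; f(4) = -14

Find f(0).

First differences: -4, -4, -4.
Level-1 differences are constant, so f has degree 1.
Fitting a degree-1 polynomial gives f(n) = -4n + 2.
Then f(0) = 2.

2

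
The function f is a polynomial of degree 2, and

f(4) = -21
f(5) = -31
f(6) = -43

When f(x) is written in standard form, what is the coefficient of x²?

Write f(x) = ax² + bx + c; the 3 given values yield a linear system in the 3 coefficients.
Solving, f(x) = -x² - x - 1.
The coefficient of x² is -1.

-1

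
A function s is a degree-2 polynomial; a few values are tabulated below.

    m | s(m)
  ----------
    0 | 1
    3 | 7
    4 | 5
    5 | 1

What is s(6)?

-5

Write s(m) = am² + bm + c; the 4 given values yield a linear system in the 3 coefficients.
Solving, s(m) = -m² + 5m + 1.
Then s(6) = -5.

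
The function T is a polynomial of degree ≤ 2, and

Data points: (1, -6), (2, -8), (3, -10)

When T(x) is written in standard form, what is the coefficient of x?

-2

First differences: -2, -2.
Level-1 differences are constant, so T has degree 1.
Fitting a degree-1 polynomial gives T(x) = -2x - 4.
The coefficient of x is -2.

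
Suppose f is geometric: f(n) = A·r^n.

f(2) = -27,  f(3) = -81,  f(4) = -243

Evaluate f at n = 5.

Consecutive ratio: -81/(-27) = 3, and -243/(-81) = 3, so r = 3.
Then A·3^2 = -27 gives A = -3, and f(n) = -3·3^n.
f(5) = -3·3^5 = -729.

-729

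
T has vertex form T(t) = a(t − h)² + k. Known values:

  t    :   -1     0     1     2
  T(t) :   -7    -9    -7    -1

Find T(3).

9

First differences -2, 2, 6; second difference 4 = 2a, so a = 2.
Expanding, the t-coefficient is −2ah = -4h; matching it to the data gives h = 0, and then k = -9.
So T(t) = 2(t + 0)² − 9.
T(3) = 2·3² − 9 = 9.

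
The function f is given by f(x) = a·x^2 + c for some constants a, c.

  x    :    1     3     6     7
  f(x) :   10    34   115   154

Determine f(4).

55

From f(1) = 10 and f(3) = 34: 1a + c = 10 and 9a + c = 34.
Subtracting: 8a = 24, so a = 3; then c = 10 − 3·1 = 7.
So f(x) = 3x² + 7, and f(4) = 55.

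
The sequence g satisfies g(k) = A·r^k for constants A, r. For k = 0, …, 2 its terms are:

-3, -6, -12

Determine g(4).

Consecutive ratio: -6/(-3) = 2, and -12/(-6) = 2, so r = 2.
Then A·2^0 = -3 gives A = -3, and g(k) = -3·2^k.
g(4) = -3·2^4 = -48.

-48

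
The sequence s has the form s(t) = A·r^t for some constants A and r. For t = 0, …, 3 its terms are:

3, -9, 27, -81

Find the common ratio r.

Consecutive ratio: -9/3 = -3, and 27/(-9) = -3, so r = -3.
Then A·(-3)^0 = 3 gives A = 3, and s(t) = 3·(-3)^t.

-3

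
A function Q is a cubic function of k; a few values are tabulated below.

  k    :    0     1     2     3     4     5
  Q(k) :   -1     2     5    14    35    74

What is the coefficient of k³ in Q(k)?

1

First differences: 3, 3, 9, 21, 39. Second differences: 0, 6, 12, 18. Third differences: 6, 6, 6.
Level-3 differences are constant, so Q has degree 3.
Fitting a degree-3 polynomial gives Q(k) = k³ - 3k² + 5k - 1.
The coefficient of k³ is 1.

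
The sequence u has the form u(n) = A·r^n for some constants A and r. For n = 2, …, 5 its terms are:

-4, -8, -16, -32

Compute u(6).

-64

Consecutive ratio: -8/(-4) = 2, and -16/(-8) = 2, so r = 2.
Then A·2^2 = -4 gives A = -1, and u(n) = -1·2^n.
u(6) = -1·2^6 = -64.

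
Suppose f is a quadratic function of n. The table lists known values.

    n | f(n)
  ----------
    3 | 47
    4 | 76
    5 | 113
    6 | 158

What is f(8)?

Write f(n) = an² + bn + c; the 4 given values yield a linear system in the 3 coefficients.
Solving, f(n) = 4n² + n + 8.
Then f(8) = 272.

272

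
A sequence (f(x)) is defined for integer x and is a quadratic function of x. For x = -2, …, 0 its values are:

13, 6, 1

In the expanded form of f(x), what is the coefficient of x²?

1

Write f(x) = ax² + bx + c; the 3 given values yield a linear system in the 3 coefficients.
Solving, f(x) = x² - 4x + 1.
The coefficient of x² is 1.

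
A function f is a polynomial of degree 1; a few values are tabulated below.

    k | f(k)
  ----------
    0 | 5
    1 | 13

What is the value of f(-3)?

Write f(k) = ak + b; the 2 given values yield a linear system in the 2 coefficients.
Solving, f(k) = 8k + 5.
Then f(-3) = -19.

-19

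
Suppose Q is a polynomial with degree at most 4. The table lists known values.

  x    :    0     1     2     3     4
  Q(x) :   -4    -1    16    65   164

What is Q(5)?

First differences: 3, 17, 49, 99. Second differences: 14, 32, 50. Third differences: 18, 18.
Level-3 differences are constant, so Q has degree 3.
Extending the table by one column gives the next first difference 167, so Q(5) = 164 + 167 = 331.

331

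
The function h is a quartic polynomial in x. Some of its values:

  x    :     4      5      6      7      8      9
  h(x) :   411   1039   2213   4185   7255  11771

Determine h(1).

Write h(x) = ax^4 + bx³ + cx² + dx + e; the 6 given values yield a linear system in the 5 coefficients.
Solving, h(x) = 2x^4 - 2x³ + x² + 3x - 1.
Then h(1) = 3.

3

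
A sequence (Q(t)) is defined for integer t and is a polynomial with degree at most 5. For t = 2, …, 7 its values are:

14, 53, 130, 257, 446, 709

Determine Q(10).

Write Q(t) = at^5 + bt^4 + ct³ + dt² + et + p; the 6 given values yield a linear system in the 6 coefficients.
Solving, the top 2 coefficients vanish, and Q(t) = 2t³ + t² - 4t + 2.
Then Q(10) = 2062.

2062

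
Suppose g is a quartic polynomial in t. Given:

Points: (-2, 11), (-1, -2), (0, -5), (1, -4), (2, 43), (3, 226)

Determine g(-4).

First differences: -13, -3, 1, 47, 183. Second differences: 10, 4, 46, 136. Third differences: -6, 42, 90. Fourth differences: 48, 48.
Level-4 differences are constant, so g has degree 4.
Fitting a degree-4 polynomial gives g(t) = 2t^4 + 3t³ - 4t - 5.
Then g(-4) = 331.

331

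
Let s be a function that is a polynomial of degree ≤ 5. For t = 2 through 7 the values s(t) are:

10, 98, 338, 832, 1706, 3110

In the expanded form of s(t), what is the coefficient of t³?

3

First differences: 88, 240, 494, 874, 1404. Second differences: 152, 254, 380, 530. Third differences: 102, 126, 150. Fourth differences: 24, 24.
Level-4 differences are constant, so s has degree 4.
Fitting a degree-4 polynomial gives s(t) = t^4 + 3t³ - 6t² - 4t + 2.
The coefficient of t³ is 3.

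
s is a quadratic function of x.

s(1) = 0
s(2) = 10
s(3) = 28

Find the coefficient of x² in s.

Write s(x) = ax² + bx + c; the 3 given values yield a linear system in the 3 coefficients.
Solving, s(x) = 4x² - 2x - 2.
The coefficient of x² is 4.

4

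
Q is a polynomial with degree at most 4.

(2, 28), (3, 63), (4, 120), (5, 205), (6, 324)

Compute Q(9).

First differences: 35, 57, 85, 119. Second differences: 22, 28, 34. Third differences: 6, 6.
Level-3 differences are constant, so Q has degree 3.
Fitting a degree-3 polynomial gives Q(k) = k³ + 2k² + 6k.
Then Q(9) = 945.

945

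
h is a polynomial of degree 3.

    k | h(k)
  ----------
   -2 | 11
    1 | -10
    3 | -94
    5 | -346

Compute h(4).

-193

Write h(k) = ak³ + bk² + ck + d; the 4 given values yield a linear system in the 4 coefficients.
Solving, h(k) = -2k³ - 3k² - 4k - 1.
Then h(4) = -193.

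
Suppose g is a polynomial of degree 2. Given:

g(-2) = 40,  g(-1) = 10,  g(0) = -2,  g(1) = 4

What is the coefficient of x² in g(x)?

Write g(x) = ax² + bx + c; the 4 given values yield a linear system in the 3 coefficients.
Solving, g(x) = 9x² - 3x - 2.
The coefficient of x² is 9.

9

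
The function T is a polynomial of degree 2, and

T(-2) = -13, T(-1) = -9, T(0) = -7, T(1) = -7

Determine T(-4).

-27

Write T(t) = at² + bt + c; the 4 given values yield a linear system in the 3 coefficients.
Solving, T(t) = -t² + t - 7.
Then T(-4) = -27.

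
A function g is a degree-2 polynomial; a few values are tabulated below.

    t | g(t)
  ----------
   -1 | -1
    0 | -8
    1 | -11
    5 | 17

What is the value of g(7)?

55

Write g(t) = at² + bt + c; the 4 given values yield a linear system in the 3 coefficients.
Solving, g(t) = 2t² - 5t - 8.
Then g(7) = 55.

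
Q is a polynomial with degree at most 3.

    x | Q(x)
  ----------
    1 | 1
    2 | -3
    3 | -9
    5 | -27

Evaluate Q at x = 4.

-17

Write Q(x) = ax³ + bx² + cx + d; the 4 given values yield a linear system in the 4 coefficients.
Solving, the leading coefficient vanishes, and Q(x) = -x² - x + 3.
Then Q(4) = -17.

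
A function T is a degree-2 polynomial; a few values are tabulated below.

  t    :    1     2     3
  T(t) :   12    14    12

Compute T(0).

Write T(t) = at² + bt + c; the 3 given values yield a linear system in the 3 coefficients.
Solving, T(t) = -2t² + 8t + 6.
Then T(0) = 6.

6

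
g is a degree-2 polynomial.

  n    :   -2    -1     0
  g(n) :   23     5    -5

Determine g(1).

-7

Write g(n) = an² + bn + c; the 3 given values yield a linear system in the 3 coefficients.
Solving, g(n) = 4n² - 6n - 5.
Then g(1) = -7.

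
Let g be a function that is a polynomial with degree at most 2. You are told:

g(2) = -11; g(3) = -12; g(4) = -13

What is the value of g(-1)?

First differences: -1, -1.
Level-1 differences are constant, so g has degree 1.
Fitting a degree-1 polynomial gives g(m) = -m - 9.
Then g(-1) = -8.

-8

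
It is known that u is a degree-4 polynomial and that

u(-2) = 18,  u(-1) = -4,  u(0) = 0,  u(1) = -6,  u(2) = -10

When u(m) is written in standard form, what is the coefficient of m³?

-2

Write u(m) = am^4 + bm³ + cm² + dm + e; the 5 given values yield a linear system in the 5 coefficients.
Solving, u(m) = 2m^4 - 2m³ - 7m² + m.
The coefficient of m³ is -2.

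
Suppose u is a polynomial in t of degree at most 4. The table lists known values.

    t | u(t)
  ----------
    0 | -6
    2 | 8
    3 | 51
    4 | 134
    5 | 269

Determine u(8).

1106

Write u(t) = at^4 + bt³ + ct² + dt + e; the 5 given values yield a linear system in the 5 coefficients.
Solving, the leading coefficient vanishes, and u(t) = 2t³ + 2t² - 5t - 6.
Then u(8) = 1106.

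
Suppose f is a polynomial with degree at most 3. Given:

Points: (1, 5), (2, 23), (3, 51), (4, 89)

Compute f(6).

195

First differences: 18, 28, 38. Second differences: 10, 10.
Level-2 differences are constant, so f has degree 2.
Fitting a degree-2 polynomial gives f(n) = 5n² + 3n - 3.
Then f(6) = 195.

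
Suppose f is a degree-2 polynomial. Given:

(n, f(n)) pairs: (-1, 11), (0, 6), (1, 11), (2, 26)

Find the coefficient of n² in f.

5

First differences: -5, 5, 15. Second differences: 10, 10.
Level-2 differences are constant, so f has degree 2.
Fitting a degree-2 polynomial gives f(n) = 5n² + 6.
The coefficient of n² is 5.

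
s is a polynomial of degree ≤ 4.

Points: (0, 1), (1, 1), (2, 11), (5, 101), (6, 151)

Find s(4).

61

Write s(n) = an^4 + bn³ + cn² + dn + e; the 5 given values yield a linear system in the 5 coefficients.
Solving, the top 2 coefficients vanish, and s(n) = 5n² - 5n + 1.
Then s(4) = 61.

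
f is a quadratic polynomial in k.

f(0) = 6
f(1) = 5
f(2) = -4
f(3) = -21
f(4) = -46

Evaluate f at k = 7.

First differences: -1, -9, -17, -25. Second differences: -8, -8, -8.
Level-2 differences are constant, so f has degree 2.
Fitting a degree-2 polynomial gives f(k) = -4k² + 3k + 6.
Then f(7) = -169.

-169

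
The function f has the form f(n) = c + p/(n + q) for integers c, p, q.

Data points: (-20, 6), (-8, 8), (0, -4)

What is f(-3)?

23

(f(n) − c)(n + q) = p for each data point; the three points give a linear system in c and q, then p follows.
Solving: c = 5, q = 2, p = -18, so f(n) = 5 − 18/(n + 2).
Then f(-3) = 5 − 18/(-1) = 23.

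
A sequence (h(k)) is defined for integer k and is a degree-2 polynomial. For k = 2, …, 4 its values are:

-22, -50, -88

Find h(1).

-4

Write h(k) = ak² + bk + c; the 3 given values yield a linear system in the 3 coefficients.
Solving, h(k) = -5k² - 3k + 4.
Then h(1) = -4.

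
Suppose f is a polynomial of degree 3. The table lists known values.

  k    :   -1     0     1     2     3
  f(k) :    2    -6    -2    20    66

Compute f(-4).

38

First differences: -8, 4, 22, 46. Second differences: 12, 18, 24. Third differences: 6, 6.
Level-3 differences are constant, so f has degree 3.
Fitting a degree-3 polynomial gives f(k) = k³ + 6k² - 3k - 6.
Then f(-4) = 38.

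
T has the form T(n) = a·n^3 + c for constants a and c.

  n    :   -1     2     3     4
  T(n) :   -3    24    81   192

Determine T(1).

3

From T(-1) = -3 and T(2) = 24: -1a + c = -3 and 8a + c = 24.
Subtracting: 9a = 27, so a = 3; then c = -3 − 3·(-1) = 0.
So T(n) = 3n³ + 0, and T(1) = 3.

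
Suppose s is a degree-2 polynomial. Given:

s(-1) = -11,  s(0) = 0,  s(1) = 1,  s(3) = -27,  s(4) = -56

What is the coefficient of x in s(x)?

6

Write s(x) = ax² + bx + c; the 5 given values yield a linear system in the 3 coefficients.
Solving, s(x) = -5x² + 6x.
The coefficient of x is 6.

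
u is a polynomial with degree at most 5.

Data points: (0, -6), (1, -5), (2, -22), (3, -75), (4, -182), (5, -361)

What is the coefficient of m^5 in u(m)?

0

First differences: 1, -17, -53, -107, -179. Second differences: -18, -36, -54, -72. Third differences: -18, -18, -18.
Level-3 differences are constant, so u has degree 3.
Fitting a degree-3 polynomial gives u(m) = -3m³ + 4m - 6.
The coefficient of m^5 is 0.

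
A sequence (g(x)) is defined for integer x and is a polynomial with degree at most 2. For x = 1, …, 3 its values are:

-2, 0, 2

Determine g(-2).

Write g(x) = ax² + bx + c; the 3 given values yield a linear system in the 3 coefficients.
Solving, the leading coefficient vanishes, and g(x) = 2x - 4.
Then g(-2) = -8.

-8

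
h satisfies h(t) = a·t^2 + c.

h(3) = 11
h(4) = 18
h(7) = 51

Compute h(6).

38

From h(3) = 11 and h(4) = 18: 9a + c = 11 and 16a + c = 18.
Subtracting: 7a = 7, so a = 1; then c = 11 − 1·9 = 2.
So h(t) = 1t² + 2, and h(6) = 38.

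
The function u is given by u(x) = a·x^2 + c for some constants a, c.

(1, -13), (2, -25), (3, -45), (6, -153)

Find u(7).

-205

From u(1) = -13 and u(2) = -25: 1a + c = -13 and 4a + c = -25.
Subtracting: 3a = -12, so a = -4; then c = -13 − (-4)·1 = -9.
So u(x) = -4x² − 9, and u(7) = -205.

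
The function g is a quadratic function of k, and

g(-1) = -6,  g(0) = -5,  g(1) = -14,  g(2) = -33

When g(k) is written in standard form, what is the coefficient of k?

First differences: 1, -9, -19. Second differences: -10, -10.
Level-2 differences are constant, so g has degree 2.
Fitting a degree-2 polynomial gives g(k) = -5k² - 4k - 5.
The coefficient of k is -4.

-4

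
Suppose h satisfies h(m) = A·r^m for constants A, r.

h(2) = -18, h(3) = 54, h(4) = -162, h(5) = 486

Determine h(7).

4374

Consecutive ratio: 54/(-18) = -3, and -162/54 = -3, so r = -3.
Then A·(-3)^2 = -18 gives A = -2, and h(m) = -2·(-3)^m.
h(7) = -2·(-3)^7 = 4374.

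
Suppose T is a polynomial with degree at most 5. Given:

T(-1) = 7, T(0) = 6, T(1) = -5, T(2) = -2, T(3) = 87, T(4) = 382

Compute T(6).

First differences: -1, -11, 3, 89, 295. Second differences: -10, 14, 86, 206. Third differences: 24, 72, 120. Fourth differences: 48, 48.
Level-4 differences are constant, so T has degree 4.
Fitting a degree-4 polynomial gives T(k) = 2k^4 - 7k² - 6k + 6.
Then T(6) = 2310.

2310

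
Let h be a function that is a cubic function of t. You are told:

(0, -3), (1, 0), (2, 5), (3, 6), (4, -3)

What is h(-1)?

First differences: 3, 5, 1, -9. Second differences: 2, -4, -10. Third differences: -6, -6.
Level-3 differences are constant, so h has degree 3.
Fitting a degree-3 polynomial gives h(t) = -t³ + 4t² - 3.
Then h(-1) = 2.

2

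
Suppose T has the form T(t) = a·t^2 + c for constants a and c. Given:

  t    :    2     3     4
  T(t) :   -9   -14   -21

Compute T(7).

From T(2) = -9 and T(3) = -14: 4a + c = -9 and 9a + c = -14.
Subtracting: 5a = -5, so a = -1; then c = -9 − (-1)·4 = -5.
So T(t) = -1t² − 5, and T(7) = -54.

-54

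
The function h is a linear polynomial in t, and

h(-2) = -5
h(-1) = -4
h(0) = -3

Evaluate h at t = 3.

First differences: 1, 1.
Level-1 differences are constant, so h has degree 1.
Fitting a degree-1 polynomial gives h(t) = t - 3.
Then h(3) = 0.

0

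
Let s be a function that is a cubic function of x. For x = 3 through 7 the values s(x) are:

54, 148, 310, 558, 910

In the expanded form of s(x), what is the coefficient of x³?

Write s(x) = ax³ + bx² + cx + d; the 5 given values yield a linear system in the 4 coefficients.
Solving, s(x) = 3x³ - 2x² - 3x.
The coefficient of x³ is 3.

3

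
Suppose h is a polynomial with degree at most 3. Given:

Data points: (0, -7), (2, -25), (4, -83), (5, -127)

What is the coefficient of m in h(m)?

1

Write h(m) = am³ + bm² + cm + d; the 4 given values yield a linear system in the 4 coefficients.
Solving, the leading coefficient vanishes, and h(m) = -5m² + m - 7.
The coefficient of m is 1.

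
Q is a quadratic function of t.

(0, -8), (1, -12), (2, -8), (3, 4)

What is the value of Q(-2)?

First differences: -4, 4, 12. Second differences: 8, 8.
Level-2 differences are constant, so Q has degree 2.
Fitting a degree-2 polynomial gives Q(t) = 4t² - 8t - 8.
Then Q(-2) = 24.

24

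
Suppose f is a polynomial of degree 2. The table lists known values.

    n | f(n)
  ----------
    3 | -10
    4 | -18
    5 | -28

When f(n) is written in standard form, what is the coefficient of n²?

-1

Write f(n) = an² + bn + c; the 3 given values yield a linear system in the 3 coefficients.
Solving, f(n) = -n² - n + 2.
The coefficient of n² is -1.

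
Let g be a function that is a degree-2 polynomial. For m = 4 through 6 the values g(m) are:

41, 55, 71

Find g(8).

Write g(m) = am² + bm + c; the 3 given values yield a linear system in the 3 coefficients.
Solving, g(m) = m² + 5m + 5.
Then g(8) = 109.

109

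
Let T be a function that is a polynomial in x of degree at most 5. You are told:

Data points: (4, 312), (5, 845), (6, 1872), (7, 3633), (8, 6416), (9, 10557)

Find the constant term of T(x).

First differences: 533, 1027, 1761, 2783, 4141. Second differences: 494, 734, 1022, 1358. Third differences: 240, 288, 336. Fourth differences: 48, 48.
Level-4 differences are constant, so T has degree 4.
Fitting a degree-4 polynomial gives T(x) = 2x^4 - 4x³ + 5x² - 6x.
The constant term is T(0) = 0.

0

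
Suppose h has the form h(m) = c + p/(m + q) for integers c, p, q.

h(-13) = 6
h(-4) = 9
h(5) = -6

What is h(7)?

-2

(h(m) − c)(m + q) = p for each data point; the three points give a linear system in c and q, then p follows.
Solving: c = 4, q = -2, p = -30, so h(m) = 4 − 30/(m − 2).
Then h(7) = 4 − 30/5 = -2.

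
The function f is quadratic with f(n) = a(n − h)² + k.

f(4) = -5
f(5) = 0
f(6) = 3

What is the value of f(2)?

First differences 5, 3; second difference -2 = 2a, so a = -1.
Expanding, the n-coefficient is −2ah = 2h; matching it to the data gives h = 7, and then k = 4.
So f(n) = -1(n − 7)² + 4.
f(2) = -1·(-5)² + 4 = -21.

-21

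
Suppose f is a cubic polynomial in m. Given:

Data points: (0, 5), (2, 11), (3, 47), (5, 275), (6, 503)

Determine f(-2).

-33

Write f(m) = am³ + bm² + cm + d; the 5 given values yield a linear system in the 4 coefficients.
Solving, f(m) = 3m³ - 4m² - m + 5.
Then f(-2) = -33.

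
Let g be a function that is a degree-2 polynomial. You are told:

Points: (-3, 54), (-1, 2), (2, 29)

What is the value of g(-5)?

162

Write g(n) = an² + bn + c; the 3 given values yield a linear system in the 3 coefficients.
Solving, g(n) = 7n² + 2n - 3.
Then g(-5) = 162.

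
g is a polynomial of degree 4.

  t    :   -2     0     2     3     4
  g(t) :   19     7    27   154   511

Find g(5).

Write g(t) = at^4 + bt³ + ct² + dt + e; the 5 given values yield a linear system in the 5 coefficients.
Solving, g(t) = 2t^4 + t³ - 4t² - 2t + 7.
Then g(5) = 1272.

1272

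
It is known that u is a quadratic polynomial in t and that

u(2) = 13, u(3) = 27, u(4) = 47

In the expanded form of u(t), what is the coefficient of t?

Write u(t) = at² + bt + c; the 3 given values yield a linear system in the 3 coefficients.
Solving, u(t) = 3t² - t + 3.
The coefficient of t is -1.

-1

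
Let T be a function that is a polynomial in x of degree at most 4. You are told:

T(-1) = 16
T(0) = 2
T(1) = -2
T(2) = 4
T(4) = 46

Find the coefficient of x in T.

Write T(x) = ax^4 + bx³ + cx² + dx + e; the 5 given values yield a linear system in the 5 coefficients.
Solving, the top 2 coefficients vanish, and T(x) = 5x² - 9x + 2.
The coefficient of x is -9.

-9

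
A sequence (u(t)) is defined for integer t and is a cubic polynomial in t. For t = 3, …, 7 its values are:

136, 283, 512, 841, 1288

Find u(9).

First differences: 147, 229, 329, 447. Second differences: 82, 100, 118. Third differences: 18, 18.
Level-3 differences are constant, so u has degree 3.
Fitting a degree-3 polynomial gives u(t) = 3t³ + 5t² + t + 7.
Then u(9) = 2608.

2608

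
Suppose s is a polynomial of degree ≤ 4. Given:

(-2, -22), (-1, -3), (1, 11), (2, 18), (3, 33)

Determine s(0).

Write s(m) = am^4 + bm³ + cm² + dm + e; the 5 given values yield a linear system in the 5 coefficients.
Solving, the leading coefficient vanishes, and s(m) = m³ - 2m² + 6m + 6.
Then s(0) = 6.

6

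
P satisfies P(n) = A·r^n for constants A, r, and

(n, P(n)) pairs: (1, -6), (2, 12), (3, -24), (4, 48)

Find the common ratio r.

-2

Consecutive ratio: 12/(-6) = -2, and -24/12 = -2, so r = -2.
Then A·(-2)^1 = -6 gives A = 3, and P(n) = 3·(-2)^n.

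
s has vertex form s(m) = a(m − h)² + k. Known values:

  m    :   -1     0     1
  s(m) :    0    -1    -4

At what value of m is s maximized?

First differences -1, -3; second difference -2 = 2a, so a = -1.
Expanding, the m-coefficient is −2ah = 2h; matching it to the data gives h = -1, and then k = 0.
So s(m) = -1(m + 1)² + 0.
Hence h = -1.

-1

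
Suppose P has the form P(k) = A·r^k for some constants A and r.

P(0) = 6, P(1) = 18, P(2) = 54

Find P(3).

162

Consecutive ratio: 18/6 = 3, and 54/18 = 3, so r = 3.
Then A·3^0 = 6 gives A = 6, and P(k) = 6·3^k.
P(3) = 6·3^3 = 162.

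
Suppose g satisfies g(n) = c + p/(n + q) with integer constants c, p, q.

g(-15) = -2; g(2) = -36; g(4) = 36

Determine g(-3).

(g(n) − c)(n + q) = p for each data point; the three points give a linear system in c and q, then p follows.
Solving: c = 0, q = -3, p = 36, so g(n) = 36/(n − 3).
Then g(-3) = 0 + 36/(-6) = -6.

-6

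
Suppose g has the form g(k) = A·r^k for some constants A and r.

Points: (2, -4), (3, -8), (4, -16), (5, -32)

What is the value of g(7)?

-128

Consecutive ratio: -8/(-4) = 2, and -16/(-8) = 2, so r = 2.
Then A·2^2 = -4 gives A = -1, and g(k) = -1·2^k.
g(7) = -1·2^7 = -128.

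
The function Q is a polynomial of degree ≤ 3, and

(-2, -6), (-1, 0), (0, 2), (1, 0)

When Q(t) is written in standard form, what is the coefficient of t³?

0

Write Q(t) = at³ + bt² + ct + d; the 4 given values yield a linear system in the 4 coefficients.
Solving, the leading coefficient vanishes, and Q(t) = -2t² + 2.
The coefficient of t³ is 0.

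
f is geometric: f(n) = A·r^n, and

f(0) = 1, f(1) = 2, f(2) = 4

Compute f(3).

8

Consecutive ratio: 2/1 = 2, and 4/2 = 2, so r = 2.
Then A·2^0 = 1 gives A = 1, and f(n) = 1·2^n.
f(3) = 1·2^3 = 8.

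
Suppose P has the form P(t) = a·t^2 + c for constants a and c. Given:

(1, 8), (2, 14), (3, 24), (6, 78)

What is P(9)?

168

From P(1) = 8 and P(2) = 14: 1a + c = 8 and 4a + c = 14.
Subtracting: 3a = 6, so a = 2; then c = 8 − 2·1 = 6.
So P(t) = 2t² + 6, and P(9) = 168.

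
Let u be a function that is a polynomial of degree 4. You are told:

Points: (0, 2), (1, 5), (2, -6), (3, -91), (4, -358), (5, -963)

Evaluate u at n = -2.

-46

First differences: 3, -11, -85, -267, -605. Second differences: -14, -74, -182, -338. Third differences: -60, -108, -156. Fourth differences: -48, -48.
Level-4 differences are constant, so u has degree 4.
Fitting a degree-4 polynomial gives u(n) = -2n^4 + 2n³ + n² + 2n + 2.
Then u(-2) = -46.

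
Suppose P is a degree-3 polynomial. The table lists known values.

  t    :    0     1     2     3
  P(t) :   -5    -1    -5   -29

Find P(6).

Write P(t) = at³ + bt² + ct + d; the 4 given values yield a linear system in the 4 coefficients.
Solving, P(t) = -2t³ + 2t² + 4t - 5.
Then P(6) = -341.

-341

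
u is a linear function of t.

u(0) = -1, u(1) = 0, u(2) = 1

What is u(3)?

2

First differences: 1, 1.
Level-1 differences are constant, so u has degree 1.
Extending the table by one column gives the next first difference 1, so u(3) = 1 + 1 = 2.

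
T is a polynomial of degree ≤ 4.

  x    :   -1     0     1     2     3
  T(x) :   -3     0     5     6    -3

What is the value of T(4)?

First differences: 3, 5, 1, -9. Second differences: 2, -4, -10. Third differences: -6, -6.
Level-3 differences are constant, so T has degree 3.
Fitting a degree-3 polynomial gives T(x) = -x³ + x² + 5x.
Then T(4) = -28.

-28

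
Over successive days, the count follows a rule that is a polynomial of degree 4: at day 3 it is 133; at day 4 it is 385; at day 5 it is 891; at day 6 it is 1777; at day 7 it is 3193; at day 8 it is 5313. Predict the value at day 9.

8335

Write the value at k as s(k).
First differences: 252, 506, 886, 1416, 2120. Second differences: 254, 380, 530, 704. Third differences: 126, 150, 174. Fourth differences: 24, 24.
Level-4 differences are constant, so s has degree 4.
Extending the table by one column gives the next first difference 3022, so s(9) = 5313 + 3022 = 8335.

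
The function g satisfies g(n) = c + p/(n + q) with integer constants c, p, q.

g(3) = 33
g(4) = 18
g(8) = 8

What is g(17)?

(g(n) − c)(n + q) = p for each data point; the three points give a linear system in c and q, then p follows.
Solving: c = 3, q = -2, p = 30, so g(n) = 3 + 30/(n − 2).
Then g(17) = 3 + 30/15 = 5.

5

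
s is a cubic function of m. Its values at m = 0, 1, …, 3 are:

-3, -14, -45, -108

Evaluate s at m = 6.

Write s(m) = am³ + bm² + cm + d; the 4 given values yield a linear system in the 4 coefficients.
Solving, s(m) = -2m³ - 4m² - 5m - 3.
Then s(6) = -609.

-609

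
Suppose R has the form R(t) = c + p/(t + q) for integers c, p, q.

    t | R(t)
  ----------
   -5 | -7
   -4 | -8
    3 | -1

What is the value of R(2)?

0

(R(t) − c)(t + q) = p for each data point; the three points give a linear system in c and q, then p follows.
Solving: c = -4, q = 1, p = 12, so R(t) = -4 + 12/(t + 1).
Then R(2) = -4 + 12/3 = 0.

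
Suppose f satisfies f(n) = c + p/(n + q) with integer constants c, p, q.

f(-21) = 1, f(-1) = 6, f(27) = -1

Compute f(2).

24

(f(n) − c)(n + q) = p for each data point; the three points give a linear system in c and q, then p follows.
Solving: c = 0, q = -3, p = -24, so f(n) = -24/(n − 3).
Then f(2) = 0 − 24/(-1) = 24.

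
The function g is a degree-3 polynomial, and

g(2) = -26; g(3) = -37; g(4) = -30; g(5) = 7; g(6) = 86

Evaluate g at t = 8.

First differences: -11, 7, 37, 79. Second differences: 18, 30, 42. Third differences: 12, 12.
Level-3 differences are constant, so g has degree 3.
Fitting a degree-3 polynomial gives g(t) = 2t³ - 9t² - 4t + 2.
Then g(8) = 418.

418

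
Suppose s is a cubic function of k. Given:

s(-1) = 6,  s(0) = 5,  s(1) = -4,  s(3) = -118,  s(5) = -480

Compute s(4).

-259

Write s(k) = ak³ + bk² + ck + d; the 5 given values yield a linear system in the 4 coefficients.
Solving, s(k) = -3k³ - 4k² - 2k + 5.
Then s(4) = -259.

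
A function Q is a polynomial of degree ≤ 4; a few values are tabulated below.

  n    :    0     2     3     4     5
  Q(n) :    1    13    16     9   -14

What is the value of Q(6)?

Write Q(n) = an^4 + bn³ + cn² + dn + e; the 5 given values yield a linear system in the 5 coefficients.
Solving, the leading coefficient vanishes, and Q(n) = -n³ + 4n² + 2n + 1.
Then Q(6) = -59.

-59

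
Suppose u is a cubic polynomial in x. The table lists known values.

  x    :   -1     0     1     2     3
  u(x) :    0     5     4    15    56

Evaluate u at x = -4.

Write u(x) = ax³ + bx² + cx + d; the 5 given values yield a linear system in the 4 coefficients.
Solving, u(x) = 3x³ - 3x² - x + 5.
Then u(-4) = -231.

-231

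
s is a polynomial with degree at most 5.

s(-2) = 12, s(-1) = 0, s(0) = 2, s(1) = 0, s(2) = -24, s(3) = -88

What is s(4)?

-210

First differences: -12, 2, -2, -24, -64. Second differences: 14, -4, -22, -40. Third differences: -18, -18, -18.
Level-3 differences are constant, so s has degree 3.
Fitting a degree-3 polynomial gives s(n) = -3n³ - 2n² + 3n + 2.
Then s(4) = -210.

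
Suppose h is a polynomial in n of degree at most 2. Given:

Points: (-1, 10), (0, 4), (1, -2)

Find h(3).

Write h(n) = an² + bn + c; the 3 given values yield a linear system in the 3 coefficients.
Solving, the leading coefficient vanishes, and h(n) = -6n + 4.
Then h(3) = -14.

-14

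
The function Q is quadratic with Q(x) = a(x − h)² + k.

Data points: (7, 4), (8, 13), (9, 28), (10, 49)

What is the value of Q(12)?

First differences 9, 15, 21; second difference 6 = 2a, so a = 3.
Expanding, the x-coefficient is −2ah = -6h; matching it to the data gives h = 6, and then k = 1.
So Q(x) = 3(x − 6)² + 1.
Q(12) = 3·6² + 1 = 109.

109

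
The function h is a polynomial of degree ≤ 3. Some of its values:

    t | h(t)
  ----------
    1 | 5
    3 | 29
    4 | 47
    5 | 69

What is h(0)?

Write h(t) = at³ + bt² + ct + d; the 4 given values yield a linear system in the 4 coefficients.
Solving, the leading coefficient vanishes, and h(t) = 2t² + 4t - 1.
Then h(0) = -1.

-1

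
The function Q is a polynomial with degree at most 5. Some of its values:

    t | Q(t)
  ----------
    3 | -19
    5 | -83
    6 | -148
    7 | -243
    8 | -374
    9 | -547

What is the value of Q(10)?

Write Q(t) = at^5 + bt^4 + ct³ + dt² + et + p; the 6 given values yield a linear system in the 6 coefficients.
Solving, the top 2 coefficients vanish, and Q(t) = -t³ + 3t² - 7t + 2.
Then Q(10) = -768.

-768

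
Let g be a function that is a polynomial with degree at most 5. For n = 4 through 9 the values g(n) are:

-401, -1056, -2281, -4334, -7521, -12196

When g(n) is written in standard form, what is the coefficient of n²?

2

First differences: -655, -1225, -2053, -3187, -4675. Second differences: -570, -828, -1134, -1488. Third differences: -258, -306, -354. Fourth differences: -48, -48.
Level-4 differences are constant, so g has degree 4.
Fitting a degree-4 polynomial gives g(n) = -2n^4 + n³ + 2n² + 4n - 1.
The coefficient of n² is 2.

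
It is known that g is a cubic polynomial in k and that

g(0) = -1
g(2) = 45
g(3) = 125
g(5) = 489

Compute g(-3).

-55

Write g(k) = ak³ + bk² + ck + d; the 4 given values yield a linear system in the 4 coefficients.
Solving, g(k) = 3k³ + 4k² + 3k - 1.
Then g(-3) = -55.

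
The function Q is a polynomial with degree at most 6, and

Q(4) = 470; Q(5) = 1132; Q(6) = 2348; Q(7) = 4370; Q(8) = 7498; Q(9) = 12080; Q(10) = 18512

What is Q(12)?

First differences: 662, 1216, 2022, 3128, 4582, 6432. Second differences: 554, 806, 1106, 1454, 1850. Third differences: 252, 300, 348, 396. Fourth differences: 48, 48, 48.
Level-4 differences are constant, so Q has degree 4.
Fitting a degree-4 polynomial gives Q(m) = 2m^4 - 2m³ + 5m² + m + 2.
Then Q(12) = 38750.

38750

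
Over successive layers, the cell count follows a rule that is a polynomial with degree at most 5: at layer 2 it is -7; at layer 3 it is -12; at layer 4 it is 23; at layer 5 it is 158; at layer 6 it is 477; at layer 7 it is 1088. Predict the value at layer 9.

3738

Write the value at n as Q(n).
First differences: -5, 35, 135, 319, 611. Second differences: 40, 100, 184, 292. Third differences: 60, 84, 108. Fourth differences: 24, 24.
Level-4 differences are constant, so Q has degree 4.
Fitting a degree-4 polynomial gives Q(n) = n^4 - 4n³ + n² + n + 3.
Then Q(9) = 3738.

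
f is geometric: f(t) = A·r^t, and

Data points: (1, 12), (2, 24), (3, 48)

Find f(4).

Consecutive ratio: 24/12 = 2, and 48/24 = 2, so r = 2.
Then A·2^1 = 12 gives A = 6, and f(t) = 6·2^t.
f(4) = 6·2^4 = 96.

96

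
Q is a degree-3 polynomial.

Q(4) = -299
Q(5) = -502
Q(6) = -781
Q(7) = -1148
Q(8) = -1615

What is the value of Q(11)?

-3736

First differences: -203, -279, -367, -467. Second differences: -76, -88, -100. Third differences: -12, -12.
Level-3 differences are constant, so Q has degree 3.
Fitting a degree-3 polynomial gives Q(m) = -2m³ - 8m² - 9m - 7.
Then Q(11) = -3736.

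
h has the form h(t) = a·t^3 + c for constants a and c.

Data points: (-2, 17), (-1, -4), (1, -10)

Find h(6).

From h(-2) = 17 and h(-1) = -4: -8a + c = 17 and -1a + c = -4.
Subtracting: 7a = -21, so a = -3; then c = 17 − (-3)·(-8) = -7.
So h(t) = -3t³ − 7, and h(6) = -655.

-655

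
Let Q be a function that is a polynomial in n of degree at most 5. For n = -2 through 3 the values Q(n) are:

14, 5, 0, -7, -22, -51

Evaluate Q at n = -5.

125

First differences: -9, -5, -7, -15, -29. Second differences: 4, -2, -8, -14. Third differences: -6, -6, -6.
Level-3 differences are constant, so Q has degree 3.
Fitting a degree-3 polynomial gives Q(n) = -n³ - n² - 5n.
Then Q(-5) = 125.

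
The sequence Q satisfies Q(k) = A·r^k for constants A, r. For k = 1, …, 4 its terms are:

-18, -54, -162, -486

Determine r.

3

Consecutive ratio: -54/(-18) = 3, and -162/(-54) = 3, so r = 3.
Then A·3^1 = -18 gives A = -6, and Q(k) = -6·3^k.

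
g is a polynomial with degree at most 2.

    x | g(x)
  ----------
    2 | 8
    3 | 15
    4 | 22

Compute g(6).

36

Write g(x) = ax² + bx + c; the 3 given values yield a linear system in the 3 coefficients.
Solving, the leading coefficient vanishes, and g(x) = 7x - 6.
Then g(6) = 36.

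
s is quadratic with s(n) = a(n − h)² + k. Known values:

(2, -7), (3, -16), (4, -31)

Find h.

1

First differences -9, -15; second difference -6 = 2a, so a = -3.
Expanding, the n-coefficient is −2ah = 6h; matching it to the data gives h = 1, and then k = -4.
So s(n) = -3(n − 1)² − 4.
Hence h = 1.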